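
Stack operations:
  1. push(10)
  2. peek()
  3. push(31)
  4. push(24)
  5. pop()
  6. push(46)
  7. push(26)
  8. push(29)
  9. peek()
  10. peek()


push(10) -> [10]
peek()->10
push(31) -> [10, 31]
push(24) -> [10, 31, 24]
pop()->24, [10, 31]
push(46) -> [10, 31, 46]
push(26) -> [10, 31, 46, 26]
push(29) -> [10, 31, 46, 26, 29]
peek()->29
peek()->29

Final stack: [10, 31, 46, 26, 29]


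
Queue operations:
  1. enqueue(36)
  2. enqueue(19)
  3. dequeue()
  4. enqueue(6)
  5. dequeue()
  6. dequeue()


enqueue(36) -> [36]
enqueue(19) -> [36, 19]
dequeue()->36, [19]
enqueue(6) -> [19, 6]
dequeue()->19, [6]
dequeue()->6, []

Final queue: []


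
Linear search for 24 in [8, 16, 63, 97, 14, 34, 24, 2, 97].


i=0: 8!=24
i=1: 16!=24
i=2: 63!=24
i=3: 97!=24
i=4: 14!=24
i=5: 34!=24
i=6: 24==24 found!

Found at 6, 7 comps


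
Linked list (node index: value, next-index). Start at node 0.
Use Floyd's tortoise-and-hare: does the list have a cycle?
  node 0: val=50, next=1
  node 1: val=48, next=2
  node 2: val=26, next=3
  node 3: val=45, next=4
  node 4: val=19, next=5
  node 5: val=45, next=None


Floyd's tortoise (slow, +1) and hare (fast, +2):
  init: slow=0, fast=0
  step 1: slow=1, fast=2
  step 2: slow=2, fast=4
  step 3: fast 4->5->None, no cycle

Cycle: no


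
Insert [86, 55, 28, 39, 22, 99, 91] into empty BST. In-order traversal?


Insert 86: root
Insert 55: L from 86
Insert 28: L from 86 -> L from 55
Insert 39: L from 86 -> L from 55 -> R from 28
Insert 22: L from 86 -> L from 55 -> L from 28
Insert 99: R from 86
Insert 91: R from 86 -> L from 99

In-order: [22, 28, 39, 55, 86, 91, 99]


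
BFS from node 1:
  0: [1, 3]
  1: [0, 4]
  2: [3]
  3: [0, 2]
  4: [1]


Visit 1, enqueue [0, 4]
Visit 0, enqueue [3]
Visit 4, enqueue []
Visit 3, enqueue [2]
Visit 2, enqueue []

BFS order: [1, 0, 4, 3, 2]


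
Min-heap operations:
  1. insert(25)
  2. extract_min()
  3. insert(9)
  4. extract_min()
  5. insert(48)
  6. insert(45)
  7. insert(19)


insert(25) -> [25]
extract_min()->25, []
insert(9) -> [9]
extract_min()->9, []
insert(48) -> [48]
insert(45) -> [45, 48]
insert(19) -> [19, 48, 45]

Final heap: [19, 48, 45]


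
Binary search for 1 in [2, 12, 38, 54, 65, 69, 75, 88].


Step 1: lo=0, hi=7, mid=3, val=54
Step 2: lo=0, hi=2, mid=1, val=12
Step 3: lo=0, hi=0, mid=0, val=2

Not found


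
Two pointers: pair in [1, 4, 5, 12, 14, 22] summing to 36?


lo=0(1)+hi=5(22)=23
lo=1(4)+hi=5(22)=26
lo=2(5)+hi=5(22)=27
lo=3(12)+hi=5(22)=34
lo=4(14)+hi=5(22)=36

Yes: 14+22=36


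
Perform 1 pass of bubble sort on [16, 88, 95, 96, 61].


Initial: [16, 88, 95, 96, 61]
Pass 1: [16, 88, 95, 61, 96] (1 swaps)

After 1 pass: [16, 88, 95, 61, 96]


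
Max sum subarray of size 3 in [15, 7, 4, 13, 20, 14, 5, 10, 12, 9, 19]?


[0:3]: 26
[1:4]: 24
[2:5]: 37
[3:6]: 47
[4:7]: 39
[5:8]: 29
[6:9]: 27
[7:10]: 31
[8:11]: 40

Max: 47 at [3:6]


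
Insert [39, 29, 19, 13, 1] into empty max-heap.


Insert 39: [39]
Insert 29: [39, 29]
Insert 19: [39, 29, 19]
Insert 13: [39, 29, 19, 13]
Insert 1: [39, 29, 19, 13, 1]

Final heap: [39, 29, 19, 13, 1]


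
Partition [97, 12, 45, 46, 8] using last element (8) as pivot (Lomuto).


Pivot: 8
Place pivot at 0: [8, 12, 45, 46, 97]

Partitioned: [8, 12, 45, 46, 97]


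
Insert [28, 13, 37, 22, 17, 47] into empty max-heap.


Insert 28: [28]
Insert 13: [28, 13]
Insert 37: [37, 13, 28]
Insert 22: [37, 22, 28, 13]
Insert 17: [37, 22, 28, 13, 17]
Insert 47: [47, 22, 37, 13, 17, 28]

Final heap: [47, 22, 37, 13, 17, 28]


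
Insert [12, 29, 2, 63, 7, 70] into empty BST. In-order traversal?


Insert 12: root
Insert 29: R from 12
Insert 2: L from 12
Insert 63: R from 12 -> R from 29
Insert 7: L from 12 -> R from 2
Insert 70: R from 12 -> R from 29 -> R from 63

In-order: [2, 7, 12, 29, 63, 70]


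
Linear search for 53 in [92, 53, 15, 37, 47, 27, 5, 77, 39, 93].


i=0: 92!=53
i=1: 53==53 found!

Found at 1, 2 comps


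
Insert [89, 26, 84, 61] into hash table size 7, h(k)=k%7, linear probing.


Insert 89: h=5 -> slot 5
Insert 26: h=5, 1 probes -> slot 6
Insert 84: h=0 -> slot 0
Insert 61: h=5, 3 probes -> slot 1

Table: [84, 61, None, None, None, 89, 26]


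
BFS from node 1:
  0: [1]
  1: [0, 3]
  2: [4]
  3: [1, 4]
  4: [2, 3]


Visit 1, enqueue [0, 3]
Visit 0, enqueue []
Visit 3, enqueue [4]
Visit 4, enqueue [2]
Visit 2, enqueue []

BFS order: [1, 0, 3, 4, 2]


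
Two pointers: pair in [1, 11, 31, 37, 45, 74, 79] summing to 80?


lo=0(1)+hi=6(79)=80

Yes: 1+79=80


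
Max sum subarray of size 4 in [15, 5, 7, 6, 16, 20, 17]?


[0:4]: 33
[1:5]: 34
[2:6]: 49
[3:7]: 59

Max: 59 at [3:7]


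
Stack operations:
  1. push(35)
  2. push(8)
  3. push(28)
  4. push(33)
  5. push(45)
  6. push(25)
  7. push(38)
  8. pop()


push(35) -> [35]
push(8) -> [35, 8]
push(28) -> [35, 8, 28]
push(33) -> [35, 8, 28, 33]
push(45) -> [35, 8, 28, 33, 45]
push(25) -> [35, 8, 28, 33, 45, 25]
push(38) -> [35, 8, 28, 33, 45, 25, 38]
pop()->38, [35, 8, 28, 33, 45, 25]

Final stack: [35, 8, 28, 33, 45, 25]


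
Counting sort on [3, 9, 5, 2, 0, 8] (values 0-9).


Input: [3, 9, 5, 2, 0, 8]
Counts: [1, 0, 1, 1, 0, 1, 0, 0, 1, 1]

Sorted: [0, 2, 3, 5, 8, 9]


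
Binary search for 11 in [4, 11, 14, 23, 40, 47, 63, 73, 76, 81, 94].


Step 1: lo=0, hi=10, mid=5, val=47
Step 2: lo=0, hi=4, mid=2, val=14
Step 3: lo=0, hi=1, mid=0, val=4
Step 4: lo=1, hi=1, mid=1, val=11

Found at index 1


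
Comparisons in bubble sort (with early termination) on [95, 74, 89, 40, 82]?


Algorithm: bubble sort (with early termination)
Input: [95, 74, 89, 40, 82]
Sorted: [40, 74, 82, 89, 95]

10


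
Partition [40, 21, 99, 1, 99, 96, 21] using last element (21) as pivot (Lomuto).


Pivot: 21
  21 <= 21: swap -> [21, 40, 99, 1, 99, 96, 21]
  1 <= 21: swap -> [21, 1, 99, 40, 99, 96, 21]
Place pivot at 2: [21, 1, 21, 40, 99, 96, 99]

Partitioned: [21, 1, 21, 40, 99, 96, 99]


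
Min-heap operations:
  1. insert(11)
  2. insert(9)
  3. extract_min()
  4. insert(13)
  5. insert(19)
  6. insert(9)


insert(11) -> [11]
insert(9) -> [9, 11]
extract_min()->9, [11]
insert(13) -> [11, 13]
insert(19) -> [11, 13, 19]
insert(9) -> [9, 11, 19, 13]

Final heap: [9, 11, 19, 13]


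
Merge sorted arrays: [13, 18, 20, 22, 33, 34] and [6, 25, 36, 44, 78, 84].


Take 6 from B
Take 13 from A
Take 18 from A
Take 20 from A
Take 22 from A
Take 25 from B
Take 33 from A
Take 34 from A

Merged: [6, 13, 18, 20, 22, 25, 33, 34, 36, 44, 78, 84]


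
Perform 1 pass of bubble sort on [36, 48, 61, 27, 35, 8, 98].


Initial: [36, 48, 61, 27, 35, 8, 98]
Pass 1: [36, 48, 27, 35, 8, 61, 98] (3 swaps)

After 1 pass: [36, 48, 27, 35, 8, 61, 98]


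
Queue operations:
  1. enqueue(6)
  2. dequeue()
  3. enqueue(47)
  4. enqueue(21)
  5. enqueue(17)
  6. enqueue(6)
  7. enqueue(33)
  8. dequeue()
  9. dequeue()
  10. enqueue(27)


enqueue(6) -> [6]
dequeue()->6, []
enqueue(47) -> [47]
enqueue(21) -> [47, 21]
enqueue(17) -> [47, 21, 17]
enqueue(6) -> [47, 21, 17, 6]
enqueue(33) -> [47, 21, 17, 6, 33]
dequeue()->47, [21, 17, 6, 33]
dequeue()->21, [17, 6, 33]
enqueue(27) -> [17, 6, 33, 27]

Final queue: [17, 6, 33, 27]


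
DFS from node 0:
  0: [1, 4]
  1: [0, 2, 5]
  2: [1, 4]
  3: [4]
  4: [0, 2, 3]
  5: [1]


Visit 0, push [4, 1]
Visit 1, push [5, 2]
Visit 2, push [4]
Visit 4, push [3]
Visit 3, push []
Visit 5, push []

DFS order: [0, 1, 2, 4, 3, 5]


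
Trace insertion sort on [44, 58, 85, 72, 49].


Initial: [44, 58, 85, 72, 49]
Insert 58: [44, 58, 85, 72, 49]
Insert 85: [44, 58, 85, 72, 49]
Insert 72: [44, 58, 72, 85, 49]
Insert 49: [44, 49, 58, 72, 85]

Sorted: [44, 49, 58, 72, 85]


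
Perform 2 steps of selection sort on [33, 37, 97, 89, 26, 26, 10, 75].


Initial: [33, 37, 97, 89, 26, 26, 10, 75]
Step 1: min=10 at 6
  Swap: [10, 37, 97, 89, 26, 26, 33, 75]
Step 2: min=26 at 4
  Swap: [10, 26, 97, 89, 37, 26, 33, 75]

After 2 steps: [10, 26, 97, 89, 37, 26, 33, 75]


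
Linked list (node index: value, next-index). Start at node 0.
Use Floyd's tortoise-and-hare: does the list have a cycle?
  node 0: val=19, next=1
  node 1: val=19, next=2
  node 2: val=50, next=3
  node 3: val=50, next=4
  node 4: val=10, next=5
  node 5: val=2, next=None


Floyd's tortoise (slow, +1) and hare (fast, +2):
  init: slow=0, fast=0
  step 1: slow=1, fast=2
  step 2: slow=2, fast=4
  step 3: fast 4->5->None, no cycle

Cycle: no


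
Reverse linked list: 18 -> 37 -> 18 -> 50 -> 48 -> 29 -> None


Step 1: curr=18, set curr.next=prev(None) | reversed so far: 18
Step 2: curr=37, set curr.next=prev(18) | reversed so far: 37 -> 18
Step 3: curr=18, set curr.next=prev(37) | reversed so far: 18 -> 37 -> 18
Step 4: curr=50, set curr.next=prev(18) | reversed so far: 50 -> 18 -> 37 -> 18
Step 5: curr=48, set curr.next=prev(50) | reversed so far: 48 -> 50 -> 18 -> 37 -> 18
Step 6: curr=29, set curr.next=prev(48) | reversed so far: 29 -> 48 -> 50 -> 18 -> 37 -> 18

29 -> 48 -> 50 -> 18 -> 37 -> 18 -> None


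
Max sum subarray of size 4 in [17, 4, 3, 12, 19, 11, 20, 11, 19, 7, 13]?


[0:4]: 36
[1:5]: 38
[2:6]: 45
[3:7]: 62
[4:8]: 61
[5:9]: 61
[6:10]: 57
[7:11]: 50

Max: 62 at [3:7]


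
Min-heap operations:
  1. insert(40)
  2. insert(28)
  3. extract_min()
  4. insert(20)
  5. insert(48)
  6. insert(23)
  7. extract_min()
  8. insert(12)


insert(40) -> [40]
insert(28) -> [28, 40]
extract_min()->28, [40]
insert(20) -> [20, 40]
insert(48) -> [20, 40, 48]
insert(23) -> [20, 23, 48, 40]
extract_min()->20, [23, 40, 48]
insert(12) -> [12, 23, 48, 40]

Final heap: [12, 23, 48, 40]


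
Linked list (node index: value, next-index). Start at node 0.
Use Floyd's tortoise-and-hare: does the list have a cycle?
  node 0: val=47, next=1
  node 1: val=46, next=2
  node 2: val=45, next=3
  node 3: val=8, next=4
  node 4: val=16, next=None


Floyd's tortoise (slow, +1) and hare (fast, +2):
  init: slow=0, fast=0
  step 1: slow=1, fast=2
  step 2: slow=2, fast=4
  step 3: fast -> None, no cycle

Cycle: no


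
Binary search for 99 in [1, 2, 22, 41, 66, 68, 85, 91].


Step 1: lo=0, hi=7, mid=3, val=41
Step 2: lo=4, hi=7, mid=5, val=68
Step 3: lo=6, hi=7, mid=6, val=85
Step 4: lo=7, hi=7, mid=7, val=91

Not found


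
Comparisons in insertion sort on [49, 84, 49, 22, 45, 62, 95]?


Algorithm: insertion sort
Input: [49, 84, 49, 22, 45, 62, 95]
Sorted: [22, 45, 49, 49, 62, 84, 95]

13


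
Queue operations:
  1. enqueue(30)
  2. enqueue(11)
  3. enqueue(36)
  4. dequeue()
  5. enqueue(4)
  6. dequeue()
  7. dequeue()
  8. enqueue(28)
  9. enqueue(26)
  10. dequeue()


enqueue(30) -> [30]
enqueue(11) -> [30, 11]
enqueue(36) -> [30, 11, 36]
dequeue()->30, [11, 36]
enqueue(4) -> [11, 36, 4]
dequeue()->11, [36, 4]
dequeue()->36, [4]
enqueue(28) -> [4, 28]
enqueue(26) -> [4, 28, 26]
dequeue()->4, [28, 26]

Final queue: [28, 26]


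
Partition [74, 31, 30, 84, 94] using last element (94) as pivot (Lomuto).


Pivot: 94
  74 <= 94: advance i (no swap)
  31 <= 94: advance i (no swap)
  30 <= 94: advance i (no swap)
  84 <= 94: advance i (no swap)
Place pivot at 4: [74, 31, 30, 84, 94]

Partitioned: [74, 31, 30, 84, 94]


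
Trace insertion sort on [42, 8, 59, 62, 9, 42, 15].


Initial: [42, 8, 59, 62, 9, 42, 15]
Insert 8: [8, 42, 59, 62, 9, 42, 15]
Insert 59: [8, 42, 59, 62, 9, 42, 15]
Insert 62: [8, 42, 59, 62, 9, 42, 15]
Insert 9: [8, 9, 42, 59, 62, 42, 15]
Insert 42: [8, 9, 42, 42, 59, 62, 15]
Insert 15: [8, 9, 15, 42, 42, 59, 62]

Sorted: [8, 9, 15, 42, 42, 59, 62]


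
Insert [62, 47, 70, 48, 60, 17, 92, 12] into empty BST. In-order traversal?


Insert 62: root
Insert 47: L from 62
Insert 70: R from 62
Insert 48: L from 62 -> R from 47
Insert 60: L from 62 -> R from 47 -> R from 48
Insert 17: L from 62 -> L from 47
Insert 92: R from 62 -> R from 70
Insert 12: L from 62 -> L from 47 -> L from 17

In-order: [12, 17, 47, 48, 60, 62, 70, 92]


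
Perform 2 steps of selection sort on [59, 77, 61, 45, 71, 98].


Initial: [59, 77, 61, 45, 71, 98]
Step 1: min=45 at 3
  Swap: [45, 77, 61, 59, 71, 98]
Step 2: min=59 at 3
  Swap: [45, 59, 61, 77, 71, 98]

After 2 steps: [45, 59, 61, 77, 71, 98]


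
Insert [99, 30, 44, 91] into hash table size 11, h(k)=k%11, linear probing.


Insert 99: h=0 -> slot 0
Insert 30: h=8 -> slot 8
Insert 44: h=0, 1 probes -> slot 1
Insert 91: h=3 -> slot 3

Table: [99, 44, None, 91, None, None, None, None, 30, None, None]


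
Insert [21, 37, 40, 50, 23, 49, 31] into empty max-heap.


Insert 21: [21]
Insert 37: [37, 21]
Insert 40: [40, 21, 37]
Insert 50: [50, 40, 37, 21]
Insert 23: [50, 40, 37, 21, 23]
Insert 49: [50, 40, 49, 21, 23, 37]
Insert 31: [50, 40, 49, 21, 23, 37, 31]

Final heap: [50, 40, 49, 21, 23, 37, 31]


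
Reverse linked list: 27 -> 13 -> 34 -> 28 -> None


Step 1: curr=27, set curr.next=prev(None) | reversed so far: 27
Step 2: curr=13, set curr.next=prev(27) | reversed so far: 13 -> 27
Step 3: curr=34, set curr.next=prev(13) | reversed so far: 34 -> 13 -> 27
Step 4: curr=28, set curr.next=prev(34) | reversed so far: 28 -> 34 -> 13 -> 27

28 -> 34 -> 13 -> 27 -> None


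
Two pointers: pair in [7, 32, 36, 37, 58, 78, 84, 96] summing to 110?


lo=0(7)+hi=7(96)=103
lo=1(32)+hi=7(96)=128
lo=1(32)+hi=6(84)=116
lo=1(32)+hi=5(78)=110

Yes: 32+78=110


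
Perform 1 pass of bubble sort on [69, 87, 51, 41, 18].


Initial: [69, 87, 51, 41, 18]
Pass 1: [69, 51, 41, 18, 87] (3 swaps)

After 1 pass: [69, 51, 41, 18, 87]


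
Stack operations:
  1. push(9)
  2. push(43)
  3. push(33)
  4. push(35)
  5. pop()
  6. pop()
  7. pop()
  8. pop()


push(9) -> [9]
push(43) -> [9, 43]
push(33) -> [9, 43, 33]
push(35) -> [9, 43, 33, 35]
pop()->35, [9, 43, 33]
pop()->33, [9, 43]
pop()->43, [9]
pop()->9, []

Final stack: []


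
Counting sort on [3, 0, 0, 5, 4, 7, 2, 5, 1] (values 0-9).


Input: [3, 0, 0, 5, 4, 7, 2, 5, 1]
Counts: [2, 1, 1, 1, 1, 2, 0, 1, 0, 0]

Sorted: [0, 0, 1, 2, 3, 4, 5, 5, 7]


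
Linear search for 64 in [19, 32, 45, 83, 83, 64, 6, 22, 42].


i=0: 19!=64
i=1: 32!=64
i=2: 45!=64
i=3: 83!=64
i=4: 83!=64
i=5: 64==64 found!

Found at 5, 6 comps


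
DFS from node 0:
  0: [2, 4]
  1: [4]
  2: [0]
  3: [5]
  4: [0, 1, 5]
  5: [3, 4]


Visit 0, push [4, 2]
Visit 2, push []
Visit 4, push [5, 1]
Visit 1, push []
Visit 5, push [3]
Visit 3, push []

DFS order: [0, 2, 4, 1, 5, 3]


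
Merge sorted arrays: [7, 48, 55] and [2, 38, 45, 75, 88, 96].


Take 2 from B
Take 7 from A
Take 38 from B
Take 45 from B
Take 48 from A
Take 55 from A

Merged: [2, 7, 38, 45, 48, 55, 75, 88, 96]


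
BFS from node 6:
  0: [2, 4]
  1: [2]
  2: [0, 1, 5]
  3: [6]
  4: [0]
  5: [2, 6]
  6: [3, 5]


Visit 6, enqueue [3, 5]
Visit 3, enqueue []
Visit 5, enqueue [2]
Visit 2, enqueue [0, 1]
Visit 0, enqueue [4]
Visit 1, enqueue []
Visit 4, enqueue []

BFS order: [6, 3, 5, 2, 0, 1, 4]


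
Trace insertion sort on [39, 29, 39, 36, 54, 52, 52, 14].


Initial: [39, 29, 39, 36, 54, 52, 52, 14]
Insert 29: [29, 39, 39, 36, 54, 52, 52, 14]
Insert 39: [29, 39, 39, 36, 54, 52, 52, 14]
Insert 36: [29, 36, 39, 39, 54, 52, 52, 14]
Insert 54: [29, 36, 39, 39, 54, 52, 52, 14]
Insert 52: [29, 36, 39, 39, 52, 54, 52, 14]
Insert 52: [29, 36, 39, 39, 52, 52, 54, 14]
Insert 14: [14, 29, 36, 39, 39, 52, 52, 54]

Sorted: [14, 29, 36, 39, 39, 52, 52, 54]


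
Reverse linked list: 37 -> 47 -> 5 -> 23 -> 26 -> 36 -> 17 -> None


Step 1: curr=37, set curr.next=prev(None) | reversed so far: 37
Step 2: curr=47, set curr.next=prev(37) | reversed so far: 47 -> 37
Step 3: curr=5, set curr.next=prev(47) | reversed so far: 5 -> 47 -> 37
Step 4: curr=23, set curr.next=prev(5) | reversed so far: 23 -> 5 -> 47 -> 37
Step 5: curr=26, set curr.next=prev(23) | reversed so far: 26 -> 23 -> 5 -> 47 -> 37
Step 6: curr=36, set curr.next=prev(26) | reversed so far: 36 -> 26 -> 23 -> 5 -> 47 -> 37
Step 7: curr=17, set curr.next=prev(36) | reversed so far: 17 -> 36 -> 26 -> 23 -> 5 -> 47 -> 37

17 -> 36 -> 26 -> 23 -> 5 -> 47 -> 37 -> None


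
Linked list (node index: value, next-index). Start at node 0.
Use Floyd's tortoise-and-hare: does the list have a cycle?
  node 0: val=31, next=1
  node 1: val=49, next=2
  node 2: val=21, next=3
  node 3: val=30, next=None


Floyd's tortoise (slow, +1) and hare (fast, +2):
  init: slow=0, fast=0
  step 1: slow=1, fast=2
  step 2: fast 2->3->None, no cycle

Cycle: no


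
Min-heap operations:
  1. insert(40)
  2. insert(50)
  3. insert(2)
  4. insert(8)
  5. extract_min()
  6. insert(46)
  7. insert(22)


insert(40) -> [40]
insert(50) -> [40, 50]
insert(2) -> [2, 50, 40]
insert(8) -> [2, 8, 40, 50]
extract_min()->2, [8, 50, 40]
insert(46) -> [8, 46, 40, 50]
insert(22) -> [8, 22, 40, 50, 46]

Final heap: [8, 22, 40, 50, 46]


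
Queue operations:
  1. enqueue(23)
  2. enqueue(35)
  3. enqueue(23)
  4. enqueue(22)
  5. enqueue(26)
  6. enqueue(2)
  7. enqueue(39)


enqueue(23) -> [23]
enqueue(35) -> [23, 35]
enqueue(23) -> [23, 35, 23]
enqueue(22) -> [23, 35, 23, 22]
enqueue(26) -> [23, 35, 23, 22, 26]
enqueue(2) -> [23, 35, 23, 22, 26, 2]
enqueue(39) -> [23, 35, 23, 22, 26, 2, 39]

Final queue: [23, 35, 23, 22, 26, 2, 39]


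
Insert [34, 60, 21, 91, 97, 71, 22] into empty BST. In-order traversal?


Insert 34: root
Insert 60: R from 34
Insert 21: L from 34
Insert 91: R from 34 -> R from 60
Insert 97: R from 34 -> R from 60 -> R from 91
Insert 71: R from 34 -> R from 60 -> L from 91
Insert 22: L from 34 -> R from 21

In-order: [21, 22, 34, 60, 71, 91, 97]


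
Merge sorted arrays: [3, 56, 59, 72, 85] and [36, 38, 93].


Take 3 from A
Take 36 from B
Take 38 from B
Take 56 from A
Take 59 from A
Take 72 from A
Take 85 from A

Merged: [3, 36, 38, 56, 59, 72, 85, 93]


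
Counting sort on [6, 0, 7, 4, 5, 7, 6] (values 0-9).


Input: [6, 0, 7, 4, 5, 7, 6]
Counts: [1, 0, 0, 0, 1, 1, 2, 2, 0, 0]

Sorted: [0, 4, 5, 6, 6, 7, 7]


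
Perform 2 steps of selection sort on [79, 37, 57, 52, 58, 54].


Initial: [79, 37, 57, 52, 58, 54]
Step 1: min=37 at 1
  Swap: [37, 79, 57, 52, 58, 54]
Step 2: min=52 at 3
  Swap: [37, 52, 57, 79, 58, 54]

After 2 steps: [37, 52, 57, 79, 58, 54]


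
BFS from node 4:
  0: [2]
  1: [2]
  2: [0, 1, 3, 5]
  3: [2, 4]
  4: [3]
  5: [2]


Visit 4, enqueue [3]
Visit 3, enqueue [2]
Visit 2, enqueue [0, 1, 5]
Visit 0, enqueue []
Visit 1, enqueue []
Visit 5, enqueue []

BFS order: [4, 3, 2, 0, 1, 5]


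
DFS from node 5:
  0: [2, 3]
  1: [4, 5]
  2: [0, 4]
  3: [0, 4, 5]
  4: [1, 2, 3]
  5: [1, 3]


Visit 5, push [3, 1]
Visit 1, push [4]
Visit 4, push [3, 2]
Visit 2, push [0]
Visit 0, push [3]
Visit 3, push []

DFS order: [5, 1, 4, 2, 0, 3]


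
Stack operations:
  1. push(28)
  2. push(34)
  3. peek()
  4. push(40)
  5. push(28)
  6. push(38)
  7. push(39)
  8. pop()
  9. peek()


push(28) -> [28]
push(34) -> [28, 34]
peek()->34
push(40) -> [28, 34, 40]
push(28) -> [28, 34, 40, 28]
push(38) -> [28, 34, 40, 28, 38]
push(39) -> [28, 34, 40, 28, 38, 39]
pop()->39, [28, 34, 40, 28, 38]
peek()->38

Final stack: [28, 34, 40, 28, 38]


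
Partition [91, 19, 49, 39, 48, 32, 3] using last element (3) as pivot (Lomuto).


Pivot: 3
Place pivot at 0: [3, 19, 49, 39, 48, 32, 91]

Partitioned: [3, 19, 49, 39, 48, 32, 91]


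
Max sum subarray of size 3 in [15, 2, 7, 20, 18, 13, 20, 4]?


[0:3]: 24
[1:4]: 29
[2:5]: 45
[3:6]: 51
[4:7]: 51
[5:8]: 37

Max: 51 at [3:6]


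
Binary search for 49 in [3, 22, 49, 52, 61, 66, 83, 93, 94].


Step 1: lo=0, hi=8, mid=4, val=61
Step 2: lo=0, hi=3, mid=1, val=22
Step 3: lo=2, hi=3, mid=2, val=49

Found at index 2


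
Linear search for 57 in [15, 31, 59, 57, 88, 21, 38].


i=0: 15!=57
i=1: 31!=57
i=2: 59!=57
i=3: 57==57 found!

Found at 3, 4 comps


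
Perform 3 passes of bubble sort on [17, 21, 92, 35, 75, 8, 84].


Initial: [17, 21, 92, 35, 75, 8, 84]
Pass 1: [17, 21, 35, 75, 8, 84, 92] (4 swaps)
Pass 2: [17, 21, 35, 8, 75, 84, 92] (1 swaps)
Pass 3: [17, 21, 8, 35, 75, 84, 92] (1 swaps)

After 3 passes: [17, 21, 8, 35, 75, 84, 92]


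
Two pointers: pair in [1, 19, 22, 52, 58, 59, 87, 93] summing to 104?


lo=0(1)+hi=7(93)=94
lo=1(19)+hi=7(93)=112
lo=1(19)+hi=6(87)=106
lo=1(19)+hi=5(59)=78
lo=2(22)+hi=5(59)=81
lo=3(52)+hi=5(59)=111
lo=3(52)+hi=4(58)=110

No pair found


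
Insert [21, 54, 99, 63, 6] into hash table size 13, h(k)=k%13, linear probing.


Insert 21: h=8 -> slot 8
Insert 54: h=2 -> slot 2
Insert 99: h=8, 1 probes -> slot 9
Insert 63: h=11 -> slot 11
Insert 6: h=6 -> slot 6

Table: [None, None, 54, None, None, None, 6, None, 21, 99, None, 63, None]


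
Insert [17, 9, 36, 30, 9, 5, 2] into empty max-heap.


Insert 17: [17]
Insert 9: [17, 9]
Insert 36: [36, 9, 17]
Insert 30: [36, 30, 17, 9]
Insert 9: [36, 30, 17, 9, 9]
Insert 5: [36, 30, 17, 9, 9, 5]
Insert 2: [36, 30, 17, 9, 9, 5, 2]

Final heap: [36, 30, 17, 9, 9, 5, 2]


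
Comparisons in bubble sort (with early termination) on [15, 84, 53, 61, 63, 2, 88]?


Algorithm: bubble sort (with early termination)
Input: [15, 84, 53, 61, 63, 2, 88]
Sorted: [2, 15, 53, 61, 63, 84, 88]

21


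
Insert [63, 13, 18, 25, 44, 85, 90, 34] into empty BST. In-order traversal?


Insert 63: root
Insert 13: L from 63
Insert 18: L from 63 -> R from 13
Insert 25: L from 63 -> R from 13 -> R from 18
Insert 44: L from 63 -> R from 13 -> R from 18 -> R from 25
Insert 85: R from 63
Insert 90: R from 63 -> R from 85
Insert 34: L from 63 -> R from 13 -> R from 18 -> R from 25 -> L from 44

In-order: [13, 18, 25, 34, 44, 63, 85, 90]


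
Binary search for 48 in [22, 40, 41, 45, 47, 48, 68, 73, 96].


Step 1: lo=0, hi=8, mid=4, val=47
Step 2: lo=5, hi=8, mid=6, val=68
Step 3: lo=5, hi=5, mid=5, val=48

Found at index 5


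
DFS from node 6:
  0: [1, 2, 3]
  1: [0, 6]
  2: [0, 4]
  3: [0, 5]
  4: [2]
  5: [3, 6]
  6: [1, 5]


Visit 6, push [5, 1]
Visit 1, push [0]
Visit 0, push [3, 2]
Visit 2, push [4]
Visit 4, push []
Visit 3, push [5]
Visit 5, push []

DFS order: [6, 1, 0, 2, 4, 3, 5]


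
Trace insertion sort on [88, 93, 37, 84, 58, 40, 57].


Initial: [88, 93, 37, 84, 58, 40, 57]
Insert 93: [88, 93, 37, 84, 58, 40, 57]
Insert 37: [37, 88, 93, 84, 58, 40, 57]
Insert 84: [37, 84, 88, 93, 58, 40, 57]
Insert 58: [37, 58, 84, 88, 93, 40, 57]
Insert 40: [37, 40, 58, 84, 88, 93, 57]
Insert 57: [37, 40, 57, 58, 84, 88, 93]

Sorted: [37, 40, 57, 58, 84, 88, 93]


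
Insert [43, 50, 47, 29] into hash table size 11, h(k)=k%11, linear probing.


Insert 43: h=10 -> slot 10
Insert 50: h=6 -> slot 6
Insert 47: h=3 -> slot 3
Insert 29: h=7 -> slot 7

Table: [None, None, None, 47, None, None, 50, 29, None, None, 43]


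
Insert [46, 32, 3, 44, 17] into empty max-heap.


Insert 46: [46]
Insert 32: [46, 32]
Insert 3: [46, 32, 3]
Insert 44: [46, 44, 3, 32]
Insert 17: [46, 44, 3, 32, 17]

Final heap: [46, 44, 3, 32, 17]


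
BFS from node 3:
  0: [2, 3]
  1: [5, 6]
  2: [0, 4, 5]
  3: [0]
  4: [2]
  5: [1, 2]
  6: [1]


Visit 3, enqueue [0]
Visit 0, enqueue [2]
Visit 2, enqueue [4, 5]
Visit 4, enqueue []
Visit 5, enqueue [1]
Visit 1, enqueue [6]
Visit 6, enqueue []

BFS order: [3, 0, 2, 4, 5, 1, 6]


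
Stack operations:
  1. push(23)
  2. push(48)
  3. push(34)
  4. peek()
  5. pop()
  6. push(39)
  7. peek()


push(23) -> [23]
push(48) -> [23, 48]
push(34) -> [23, 48, 34]
peek()->34
pop()->34, [23, 48]
push(39) -> [23, 48, 39]
peek()->39

Final stack: [23, 48, 39]


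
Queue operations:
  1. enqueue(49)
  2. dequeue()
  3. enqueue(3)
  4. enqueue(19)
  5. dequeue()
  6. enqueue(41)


enqueue(49) -> [49]
dequeue()->49, []
enqueue(3) -> [3]
enqueue(19) -> [3, 19]
dequeue()->3, [19]
enqueue(41) -> [19, 41]

Final queue: [19, 41]


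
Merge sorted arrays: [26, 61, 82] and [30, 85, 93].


Take 26 from A
Take 30 from B
Take 61 from A
Take 82 from A

Merged: [26, 30, 61, 82, 85, 93]


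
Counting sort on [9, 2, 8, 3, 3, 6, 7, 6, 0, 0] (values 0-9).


Input: [9, 2, 8, 3, 3, 6, 7, 6, 0, 0]
Counts: [2, 0, 1, 2, 0, 0, 2, 1, 1, 1]

Sorted: [0, 0, 2, 3, 3, 6, 6, 7, 8, 9]


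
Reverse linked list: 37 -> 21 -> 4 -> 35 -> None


Step 1: curr=37, set curr.next=prev(None) | reversed so far: 37
Step 2: curr=21, set curr.next=prev(37) | reversed so far: 21 -> 37
Step 3: curr=4, set curr.next=prev(21) | reversed so far: 4 -> 21 -> 37
Step 4: curr=35, set curr.next=prev(4) | reversed so far: 35 -> 4 -> 21 -> 37

35 -> 4 -> 21 -> 37 -> None


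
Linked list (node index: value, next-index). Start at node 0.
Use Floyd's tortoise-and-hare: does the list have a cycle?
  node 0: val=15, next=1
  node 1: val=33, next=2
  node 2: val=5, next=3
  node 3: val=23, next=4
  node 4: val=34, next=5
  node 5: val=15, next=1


Floyd's tortoise (slow, +1) and hare (fast, +2):
  init: slow=0, fast=0
  step 1: slow=1, fast=2
  step 2: slow=2, fast=4
  step 3: slow=3, fast=1
  step 4: slow=4, fast=3
  step 5: slow=5, fast=5
  slow == fast at node 5: cycle detected

Cycle: yes


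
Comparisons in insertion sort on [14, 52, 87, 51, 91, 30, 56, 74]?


Algorithm: insertion sort
Input: [14, 52, 87, 51, 91, 30, 56, 74]
Sorted: [14, 30, 51, 52, 56, 74, 87, 91]

17


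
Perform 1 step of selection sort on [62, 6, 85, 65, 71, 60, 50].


Initial: [62, 6, 85, 65, 71, 60, 50]
Step 1: min=6 at 1
  Swap: [6, 62, 85, 65, 71, 60, 50]

After 1 step: [6, 62, 85, 65, 71, 60, 50]


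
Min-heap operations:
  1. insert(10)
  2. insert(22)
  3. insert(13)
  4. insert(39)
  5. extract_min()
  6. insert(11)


insert(10) -> [10]
insert(22) -> [10, 22]
insert(13) -> [10, 22, 13]
insert(39) -> [10, 22, 13, 39]
extract_min()->10, [13, 22, 39]
insert(11) -> [11, 13, 39, 22]

Final heap: [11, 13, 39, 22]


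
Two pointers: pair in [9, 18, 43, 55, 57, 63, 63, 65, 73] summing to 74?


lo=0(9)+hi=8(73)=82
lo=0(9)+hi=7(65)=74

Yes: 9+65=74


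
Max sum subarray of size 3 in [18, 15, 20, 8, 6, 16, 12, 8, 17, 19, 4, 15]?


[0:3]: 53
[1:4]: 43
[2:5]: 34
[3:6]: 30
[4:7]: 34
[5:8]: 36
[6:9]: 37
[7:10]: 44
[8:11]: 40
[9:12]: 38

Max: 53 at [0:3]


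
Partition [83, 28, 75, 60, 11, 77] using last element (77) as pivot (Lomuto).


Pivot: 77
  28 <= 77: swap -> [28, 83, 75, 60, 11, 77]
  75 <= 77: swap -> [28, 75, 83, 60, 11, 77]
  60 <= 77: swap -> [28, 75, 60, 83, 11, 77]
  11 <= 77: swap -> [28, 75, 60, 11, 83, 77]
Place pivot at 4: [28, 75, 60, 11, 77, 83]

Partitioned: [28, 75, 60, 11, 77, 83]


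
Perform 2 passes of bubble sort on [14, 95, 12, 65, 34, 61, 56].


Initial: [14, 95, 12, 65, 34, 61, 56]
Pass 1: [14, 12, 65, 34, 61, 56, 95] (5 swaps)
Pass 2: [12, 14, 34, 61, 56, 65, 95] (4 swaps)

After 2 passes: [12, 14, 34, 61, 56, 65, 95]


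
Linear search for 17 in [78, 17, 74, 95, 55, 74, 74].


i=0: 78!=17
i=1: 17==17 found!

Found at 1, 2 comps


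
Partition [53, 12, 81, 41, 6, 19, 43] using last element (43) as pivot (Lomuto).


Pivot: 43
  12 <= 43: swap -> [12, 53, 81, 41, 6, 19, 43]
  41 <= 43: swap -> [12, 41, 81, 53, 6, 19, 43]
  6 <= 43: swap -> [12, 41, 6, 53, 81, 19, 43]
  19 <= 43: swap -> [12, 41, 6, 19, 81, 53, 43]
Place pivot at 4: [12, 41, 6, 19, 43, 53, 81]

Partitioned: [12, 41, 6, 19, 43, 53, 81]


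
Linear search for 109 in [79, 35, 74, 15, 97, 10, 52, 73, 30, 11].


i=0: 79!=109
i=1: 35!=109
i=2: 74!=109
i=3: 15!=109
i=4: 97!=109
i=5: 10!=109
i=6: 52!=109
i=7: 73!=109
i=8: 30!=109
i=9: 11!=109

Not found, 10 comps


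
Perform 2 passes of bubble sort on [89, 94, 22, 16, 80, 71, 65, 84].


Initial: [89, 94, 22, 16, 80, 71, 65, 84]
Pass 1: [89, 22, 16, 80, 71, 65, 84, 94] (6 swaps)
Pass 2: [22, 16, 80, 71, 65, 84, 89, 94] (6 swaps)

After 2 passes: [22, 16, 80, 71, 65, 84, 89, 94]


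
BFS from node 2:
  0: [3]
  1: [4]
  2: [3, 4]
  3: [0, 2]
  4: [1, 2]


Visit 2, enqueue [3, 4]
Visit 3, enqueue [0]
Visit 4, enqueue [1]
Visit 0, enqueue []
Visit 1, enqueue []

BFS order: [2, 3, 4, 0, 1]


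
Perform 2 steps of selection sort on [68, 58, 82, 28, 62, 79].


Initial: [68, 58, 82, 28, 62, 79]
Step 1: min=28 at 3
  Swap: [28, 58, 82, 68, 62, 79]
Step 2: min=58 at 1
  Swap: [28, 58, 82, 68, 62, 79]

After 2 steps: [28, 58, 82, 68, 62, 79]


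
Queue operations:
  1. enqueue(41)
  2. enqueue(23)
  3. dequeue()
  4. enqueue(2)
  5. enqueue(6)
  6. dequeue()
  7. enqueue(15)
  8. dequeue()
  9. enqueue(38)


enqueue(41) -> [41]
enqueue(23) -> [41, 23]
dequeue()->41, [23]
enqueue(2) -> [23, 2]
enqueue(6) -> [23, 2, 6]
dequeue()->23, [2, 6]
enqueue(15) -> [2, 6, 15]
dequeue()->2, [6, 15]
enqueue(38) -> [6, 15, 38]

Final queue: [6, 15, 38]


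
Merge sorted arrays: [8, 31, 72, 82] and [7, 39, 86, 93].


Take 7 from B
Take 8 from A
Take 31 from A
Take 39 from B
Take 72 from A
Take 82 from A

Merged: [7, 8, 31, 39, 72, 82, 86, 93]


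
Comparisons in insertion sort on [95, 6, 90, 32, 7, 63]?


Algorithm: insertion sort
Input: [95, 6, 90, 32, 7, 63]
Sorted: [6, 7, 32, 63, 90, 95]

13


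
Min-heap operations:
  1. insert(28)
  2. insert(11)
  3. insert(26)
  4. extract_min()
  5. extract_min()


insert(28) -> [28]
insert(11) -> [11, 28]
insert(26) -> [11, 28, 26]
extract_min()->11, [26, 28]
extract_min()->26, [28]

Final heap: [28]


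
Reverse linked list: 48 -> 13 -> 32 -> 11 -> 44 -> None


Step 1: curr=48, set curr.next=prev(None) | reversed so far: 48
Step 2: curr=13, set curr.next=prev(48) | reversed so far: 13 -> 48
Step 3: curr=32, set curr.next=prev(13) | reversed so far: 32 -> 13 -> 48
Step 4: curr=11, set curr.next=prev(32) | reversed so far: 11 -> 32 -> 13 -> 48
Step 5: curr=44, set curr.next=prev(11) | reversed so far: 44 -> 11 -> 32 -> 13 -> 48

44 -> 11 -> 32 -> 13 -> 48 -> None


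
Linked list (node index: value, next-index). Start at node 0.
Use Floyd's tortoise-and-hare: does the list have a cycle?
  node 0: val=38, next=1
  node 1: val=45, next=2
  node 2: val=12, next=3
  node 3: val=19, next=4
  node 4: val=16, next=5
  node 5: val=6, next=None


Floyd's tortoise (slow, +1) and hare (fast, +2):
  init: slow=0, fast=0
  step 1: slow=1, fast=2
  step 2: slow=2, fast=4
  step 3: fast 4->5->None, no cycle

Cycle: no


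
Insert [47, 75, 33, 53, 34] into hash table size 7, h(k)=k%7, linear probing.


Insert 47: h=5 -> slot 5
Insert 75: h=5, 1 probes -> slot 6
Insert 33: h=5, 2 probes -> slot 0
Insert 53: h=4 -> slot 4
Insert 34: h=6, 2 probes -> slot 1

Table: [33, 34, None, None, 53, 47, 75]


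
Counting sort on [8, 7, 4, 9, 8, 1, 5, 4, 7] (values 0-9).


Input: [8, 7, 4, 9, 8, 1, 5, 4, 7]
Counts: [0, 1, 0, 0, 2, 1, 0, 2, 2, 1]

Sorted: [1, 4, 4, 5, 7, 7, 8, 8, 9]


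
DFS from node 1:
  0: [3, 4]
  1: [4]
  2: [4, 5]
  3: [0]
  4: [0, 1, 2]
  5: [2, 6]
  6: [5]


Visit 1, push [4]
Visit 4, push [2, 0]
Visit 0, push [3]
Visit 3, push []
Visit 2, push [5]
Visit 5, push [6]
Visit 6, push []

DFS order: [1, 4, 0, 3, 2, 5, 6]


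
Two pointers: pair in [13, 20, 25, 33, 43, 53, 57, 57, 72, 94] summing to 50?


lo=0(13)+hi=9(94)=107
lo=0(13)+hi=8(72)=85
lo=0(13)+hi=7(57)=70
lo=0(13)+hi=6(57)=70
lo=0(13)+hi=5(53)=66
lo=0(13)+hi=4(43)=56
lo=0(13)+hi=3(33)=46
lo=1(20)+hi=3(33)=53
lo=1(20)+hi=2(25)=45

No pair found


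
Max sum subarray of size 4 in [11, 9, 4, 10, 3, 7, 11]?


[0:4]: 34
[1:5]: 26
[2:6]: 24
[3:7]: 31

Max: 34 at [0:4]


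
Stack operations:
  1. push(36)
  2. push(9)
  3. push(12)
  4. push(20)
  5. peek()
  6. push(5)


push(36) -> [36]
push(9) -> [36, 9]
push(12) -> [36, 9, 12]
push(20) -> [36, 9, 12, 20]
peek()->20
push(5) -> [36, 9, 12, 20, 5]

Final stack: [36, 9, 12, 20, 5]


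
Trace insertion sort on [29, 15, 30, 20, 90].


Initial: [29, 15, 30, 20, 90]
Insert 15: [15, 29, 30, 20, 90]
Insert 30: [15, 29, 30, 20, 90]
Insert 20: [15, 20, 29, 30, 90]
Insert 90: [15, 20, 29, 30, 90]

Sorted: [15, 20, 29, 30, 90]


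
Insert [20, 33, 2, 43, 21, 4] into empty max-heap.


Insert 20: [20]
Insert 33: [33, 20]
Insert 2: [33, 20, 2]
Insert 43: [43, 33, 2, 20]
Insert 21: [43, 33, 2, 20, 21]
Insert 4: [43, 33, 4, 20, 21, 2]

Final heap: [43, 33, 4, 20, 21, 2]


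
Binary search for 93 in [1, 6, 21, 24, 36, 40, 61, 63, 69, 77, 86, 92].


Step 1: lo=0, hi=11, mid=5, val=40
Step 2: lo=6, hi=11, mid=8, val=69
Step 3: lo=9, hi=11, mid=10, val=86
Step 4: lo=11, hi=11, mid=11, val=92

Not found


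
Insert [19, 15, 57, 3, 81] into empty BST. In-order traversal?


Insert 19: root
Insert 15: L from 19
Insert 57: R from 19
Insert 3: L from 19 -> L from 15
Insert 81: R from 19 -> R from 57

In-order: [3, 15, 19, 57, 81]


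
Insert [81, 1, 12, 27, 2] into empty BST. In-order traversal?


Insert 81: root
Insert 1: L from 81
Insert 12: L from 81 -> R from 1
Insert 27: L from 81 -> R from 1 -> R from 12
Insert 2: L from 81 -> R from 1 -> L from 12

In-order: [1, 2, 12, 27, 81]


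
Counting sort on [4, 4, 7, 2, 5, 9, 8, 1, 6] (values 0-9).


Input: [4, 4, 7, 2, 5, 9, 8, 1, 6]
Counts: [0, 1, 1, 0, 2, 1, 1, 1, 1, 1]

Sorted: [1, 2, 4, 4, 5, 6, 7, 8, 9]


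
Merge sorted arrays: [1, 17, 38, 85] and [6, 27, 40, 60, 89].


Take 1 from A
Take 6 from B
Take 17 from A
Take 27 from B
Take 38 from A
Take 40 from B
Take 60 from B
Take 85 from A

Merged: [1, 6, 17, 27, 38, 40, 60, 85, 89]


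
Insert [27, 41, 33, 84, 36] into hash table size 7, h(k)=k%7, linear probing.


Insert 27: h=6 -> slot 6
Insert 41: h=6, 1 probes -> slot 0
Insert 33: h=5 -> slot 5
Insert 84: h=0, 1 probes -> slot 1
Insert 36: h=1, 1 probes -> slot 2

Table: [41, 84, 36, None, None, 33, 27]


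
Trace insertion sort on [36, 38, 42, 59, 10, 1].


Initial: [36, 38, 42, 59, 10, 1]
Insert 38: [36, 38, 42, 59, 10, 1]
Insert 42: [36, 38, 42, 59, 10, 1]
Insert 59: [36, 38, 42, 59, 10, 1]
Insert 10: [10, 36, 38, 42, 59, 1]
Insert 1: [1, 10, 36, 38, 42, 59]

Sorted: [1, 10, 36, 38, 42, 59]


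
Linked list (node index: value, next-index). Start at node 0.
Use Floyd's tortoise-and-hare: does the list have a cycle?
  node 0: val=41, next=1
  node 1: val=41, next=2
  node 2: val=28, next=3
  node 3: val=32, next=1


Floyd's tortoise (slow, +1) and hare (fast, +2):
  init: slow=0, fast=0
  step 1: slow=1, fast=2
  step 2: slow=2, fast=1
  step 3: slow=3, fast=3
  slow == fast at node 3: cycle detected

Cycle: yes


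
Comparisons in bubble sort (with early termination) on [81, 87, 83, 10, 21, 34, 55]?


Algorithm: bubble sort (with early termination)
Input: [81, 87, 83, 10, 21, 34, 55]
Sorted: [10, 21, 34, 55, 81, 83, 87]

18


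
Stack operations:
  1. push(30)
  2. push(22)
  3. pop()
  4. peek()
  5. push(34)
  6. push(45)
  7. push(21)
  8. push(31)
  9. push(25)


push(30) -> [30]
push(22) -> [30, 22]
pop()->22, [30]
peek()->30
push(34) -> [30, 34]
push(45) -> [30, 34, 45]
push(21) -> [30, 34, 45, 21]
push(31) -> [30, 34, 45, 21, 31]
push(25) -> [30, 34, 45, 21, 31, 25]

Final stack: [30, 34, 45, 21, 31, 25]


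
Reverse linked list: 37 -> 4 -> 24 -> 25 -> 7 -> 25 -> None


Step 1: curr=37, set curr.next=prev(None) | reversed so far: 37
Step 2: curr=4, set curr.next=prev(37) | reversed so far: 4 -> 37
Step 3: curr=24, set curr.next=prev(4) | reversed so far: 24 -> 4 -> 37
Step 4: curr=25, set curr.next=prev(24) | reversed so far: 25 -> 24 -> 4 -> 37
Step 5: curr=7, set curr.next=prev(25) | reversed so far: 7 -> 25 -> 24 -> 4 -> 37
Step 6: curr=25, set curr.next=prev(7) | reversed so far: 25 -> 7 -> 25 -> 24 -> 4 -> 37

25 -> 7 -> 25 -> 24 -> 4 -> 37 -> None


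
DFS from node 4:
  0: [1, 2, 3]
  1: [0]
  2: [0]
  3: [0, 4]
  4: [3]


Visit 4, push [3]
Visit 3, push [0]
Visit 0, push [2, 1]
Visit 1, push []
Visit 2, push []

DFS order: [4, 3, 0, 1, 2]


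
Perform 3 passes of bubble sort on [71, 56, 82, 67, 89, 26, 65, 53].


Initial: [71, 56, 82, 67, 89, 26, 65, 53]
Pass 1: [56, 71, 67, 82, 26, 65, 53, 89] (5 swaps)
Pass 2: [56, 67, 71, 26, 65, 53, 82, 89] (4 swaps)
Pass 3: [56, 67, 26, 65, 53, 71, 82, 89] (3 swaps)

After 3 passes: [56, 67, 26, 65, 53, 71, 82, 89]


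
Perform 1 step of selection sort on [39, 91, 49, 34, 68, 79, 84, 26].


Initial: [39, 91, 49, 34, 68, 79, 84, 26]
Step 1: min=26 at 7
  Swap: [26, 91, 49, 34, 68, 79, 84, 39]

After 1 step: [26, 91, 49, 34, 68, 79, 84, 39]


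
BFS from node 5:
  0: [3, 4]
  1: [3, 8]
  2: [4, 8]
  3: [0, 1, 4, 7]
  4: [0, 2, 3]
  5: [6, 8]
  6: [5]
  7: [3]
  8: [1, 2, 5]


Visit 5, enqueue [6, 8]
Visit 6, enqueue []
Visit 8, enqueue [1, 2]
Visit 1, enqueue [3]
Visit 2, enqueue [4]
Visit 3, enqueue [0, 7]
Visit 4, enqueue []
Visit 0, enqueue []
Visit 7, enqueue []

BFS order: [5, 6, 8, 1, 2, 3, 4, 0, 7]


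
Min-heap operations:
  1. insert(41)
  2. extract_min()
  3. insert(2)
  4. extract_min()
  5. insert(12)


insert(41) -> [41]
extract_min()->41, []
insert(2) -> [2]
extract_min()->2, []
insert(12) -> [12]

Final heap: [12]


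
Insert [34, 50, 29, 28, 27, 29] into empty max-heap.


Insert 34: [34]
Insert 50: [50, 34]
Insert 29: [50, 34, 29]
Insert 28: [50, 34, 29, 28]
Insert 27: [50, 34, 29, 28, 27]
Insert 29: [50, 34, 29, 28, 27, 29]

Final heap: [50, 34, 29, 28, 27, 29]


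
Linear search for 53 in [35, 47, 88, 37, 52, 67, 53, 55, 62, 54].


i=0: 35!=53
i=1: 47!=53
i=2: 88!=53
i=3: 37!=53
i=4: 52!=53
i=5: 67!=53
i=6: 53==53 found!

Found at 6, 7 comps


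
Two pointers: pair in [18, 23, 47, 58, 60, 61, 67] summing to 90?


lo=0(18)+hi=6(67)=85
lo=1(23)+hi=6(67)=90

Yes: 23+67=90


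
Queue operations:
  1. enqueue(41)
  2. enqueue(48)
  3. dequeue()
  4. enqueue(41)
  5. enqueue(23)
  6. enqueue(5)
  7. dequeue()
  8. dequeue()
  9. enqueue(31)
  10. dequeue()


enqueue(41) -> [41]
enqueue(48) -> [41, 48]
dequeue()->41, [48]
enqueue(41) -> [48, 41]
enqueue(23) -> [48, 41, 23]
enqueue(5) -> [48, 41, 23, 5]
dequeue()->48, [41, 23, 5]
dequeue()->41, [23, 5]
enqueue(31) -> [23, 5, 31]
dequeue()->23, [5, 31]

Final queue: [5, 31]


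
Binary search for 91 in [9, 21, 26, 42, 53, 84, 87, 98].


Step 1: lo=0, hi=7, mid=3, val=42
Step 2: lo=4, hi=7, mid=5, val=84
Step 3: lo=6, hi=7, mid=6, val=87
Step 4: lo=7, hi=7, mid=7, val=98

Not found


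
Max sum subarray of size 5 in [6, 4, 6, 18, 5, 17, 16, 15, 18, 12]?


[0:5]: 39
[1:6]: 50
[2:7]: 62
[3:8]: 71
[4:9]: 71
[5:10]: 78

Max: 78 at [5:10]


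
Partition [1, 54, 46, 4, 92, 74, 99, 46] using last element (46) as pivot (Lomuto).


Pivot: 46
  1 <= 46: advance i (no swap)
  46 <= 46: swap -> [1, 46, 54, 4, 92, 74, 99, 46]
  4 <= 46: swap -> [1, 46, 4, 54, 92, 74, 99, 46]
Place pivot at 3: [1, 46, 4, 46, 92, 74, 99, 54]

Partitioned: [1, 46, 4, 46, 92, 74, 99, 54]


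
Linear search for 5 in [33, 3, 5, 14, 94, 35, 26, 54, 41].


i=0: 33!=5
i=1: 3!=5
i=2: 5==5 found!

Found at 2, 3 comps


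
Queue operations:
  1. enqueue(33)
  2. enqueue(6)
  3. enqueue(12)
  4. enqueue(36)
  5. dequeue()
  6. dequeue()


enqueue(33) -> [33]
enqueue(6) -> [33, 6]
enqueue(12) -> [33, 6, 12]
enqueue(36) -> [33, 6, 12, 36]
dequeue()->33, [6, 12, 36]
dequeue()->6, [12, 36]

Final queue: [12, 36]


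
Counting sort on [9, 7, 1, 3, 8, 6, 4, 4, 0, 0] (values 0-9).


Input: [9, 7, 1, 3, 8, 6, 4, 4, 0, 0]
Counts: [2, 1, 0, 1, 2, 0, 1, 1, 1, 1]

Sorted: [0, 0, 1, 3, 4, 4, 6, 7, 8, 9]


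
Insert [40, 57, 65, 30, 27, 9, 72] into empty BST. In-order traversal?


Insert 40: root
Insert 57: R from 40
Insert 65: R from 40 -> R from 57
Insert 30: L from 40
Insert 27: L from 40 -> L from 30
Insert 9: L from 40 -> L from 30 -> L from 27
Insert 72: R from 40 -> R from 57 -> R from 65

In-order: [9, 27, 30, 40, 57, 65, 72]


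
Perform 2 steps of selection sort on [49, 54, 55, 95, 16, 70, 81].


Initial: [49, 54, 55, 95, 16, 70, 81]
Step 1: min=16 at 4
  Swap: [16, 54, 55, 95, 49, 70, 81]
Step 2: min=49 at 4
  Swap: [16, 49, 55, 95, 54, 70, 81]

After 2 steps: [16, 49, 55, 95, 54, 70, 81]


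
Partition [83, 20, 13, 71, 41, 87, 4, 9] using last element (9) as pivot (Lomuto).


Pivot: 9
  4 <= 9: swap -> [4, 20, 13, 71, 41, 87, 83, 9]
Place pivot at 1: [4, 9, 13, 71, 41, 87, 83, 20]

Partitioned: [4, 9, 13, 71, 41, 87, 83, 20]
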